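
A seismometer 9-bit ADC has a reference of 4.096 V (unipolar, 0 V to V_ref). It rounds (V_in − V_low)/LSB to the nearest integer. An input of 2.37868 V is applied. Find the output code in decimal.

Full-scale span = 4.096 V; LSB = 4.096/2^9 = 8.000 mV.
(2.37868 − 0) / 0.008 = 297.335 LSBs.
Round → code 297.

code 297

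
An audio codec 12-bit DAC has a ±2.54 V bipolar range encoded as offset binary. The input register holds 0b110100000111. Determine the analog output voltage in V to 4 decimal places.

1.5962 V

LSB = 5.08 V / 2^12 = 1.240 mV.
Code 0b110100000111 = 3335 decimal.
V_out = (−2.54) + 3335 × 0.00124023 V = 1.59618 V.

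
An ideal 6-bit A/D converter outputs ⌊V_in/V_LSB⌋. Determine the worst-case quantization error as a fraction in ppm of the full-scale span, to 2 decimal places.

Truncating → worst-case error = 1 LSB = V_FS/2^6, so 1e+06/64 = 15625 ppm of full scale.

15625.00 ppm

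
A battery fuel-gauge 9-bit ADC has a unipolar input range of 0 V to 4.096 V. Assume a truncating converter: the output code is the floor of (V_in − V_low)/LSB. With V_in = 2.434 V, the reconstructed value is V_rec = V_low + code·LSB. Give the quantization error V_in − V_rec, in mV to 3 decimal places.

One LSB is 4.096 V / 512 = 8.000 mV.
(2.434 − 0)/0.008 = 304.2500; ⌊·⌋ gives code 304.
V_rec = 0 + 304·0.008 = 2.432 V.
Difference: 0.002 V → 2.000 mV.

2.000 mV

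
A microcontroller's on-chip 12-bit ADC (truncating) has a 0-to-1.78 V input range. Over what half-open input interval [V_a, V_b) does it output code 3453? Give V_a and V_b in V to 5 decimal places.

[1.50057 V, 1.50101 V)

LSB = 1.78/2^12 = 434.57 µV.
V_a = V_low + 3453·LSB = 1.50057 V; V_b = V_low + 3454·LSB = 1.50101 V.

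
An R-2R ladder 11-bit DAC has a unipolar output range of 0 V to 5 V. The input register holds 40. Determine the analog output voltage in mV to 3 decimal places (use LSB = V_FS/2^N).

97.656 mV

LSB = 5 V / 2^11 = 2.441 mV.
V_out = 0 + 40 × 0.00244141 V = 0.0976562 V.
= 97.656 mV.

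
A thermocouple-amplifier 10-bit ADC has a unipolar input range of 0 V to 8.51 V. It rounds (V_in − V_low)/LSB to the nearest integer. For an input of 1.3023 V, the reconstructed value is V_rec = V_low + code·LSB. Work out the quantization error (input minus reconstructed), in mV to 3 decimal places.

-2.456 mV

Step size: 8.51 V ÷ 2^10 = 8.311 mV.
Scaled input = 156.7045 LSBs, so code = 157.
V_rec = 0 + 157·0.00831055 = 1.3047559 V.
V_in − V_rec = -0.00245586 V = -2.456 mV.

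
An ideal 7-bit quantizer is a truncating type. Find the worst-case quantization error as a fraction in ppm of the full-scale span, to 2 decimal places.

7812.50 ppm

Truncating → worst-case error = 1 LSB = V_FS/2^7, so 1e+06/128 = 7812.5 ppm of full scale.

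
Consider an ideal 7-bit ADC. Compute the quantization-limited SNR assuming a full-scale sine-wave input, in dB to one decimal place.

43.9 dB

SNR ≈ 6.02·N + 1.76 dB = 6.02·7 + 1.76 = 43.90 dB.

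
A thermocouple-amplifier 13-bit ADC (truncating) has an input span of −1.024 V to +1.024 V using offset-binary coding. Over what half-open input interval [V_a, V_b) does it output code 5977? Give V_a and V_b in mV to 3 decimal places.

[470.250 mV, 470.500 mV)

LSB = 2.048/2^13 = 250.00 µV.
V_a = V_low + 5977·LSB = 0.47025 V; V_b = V_low + 5978·LSB = 0.4705 V.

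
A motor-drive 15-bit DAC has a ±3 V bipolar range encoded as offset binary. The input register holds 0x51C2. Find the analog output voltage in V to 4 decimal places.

0.8324 V

LSB = 6 V / 2^15 = 183.11 µV.
Code 0x51C2 = 20930 decimal.
V_out = (−3) + 20930 × 0.000183105 V = 0.832397 V.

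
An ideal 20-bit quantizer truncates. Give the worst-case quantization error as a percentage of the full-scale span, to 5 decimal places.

Truncating → worst-case error = 1 LSB = V_FS/2^20, so 100/1048576 = 9.53674e-05 % of full scale.

0.00010 %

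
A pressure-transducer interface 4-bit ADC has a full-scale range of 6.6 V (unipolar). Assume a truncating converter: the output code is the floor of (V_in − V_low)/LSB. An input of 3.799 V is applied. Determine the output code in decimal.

With 16 levels over 6.6 V, one step is 412.500 mV.
(3.799 − 0) / 0.4125 = 9.210 LSBs.
So the output code is 9.

code 9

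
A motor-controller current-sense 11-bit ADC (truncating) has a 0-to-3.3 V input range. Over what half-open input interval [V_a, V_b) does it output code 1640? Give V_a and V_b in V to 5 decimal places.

LSB = 3.3/2^11 = 1.611 mV.
V_a = V_low + 1640·LSB = 2.64258 V; V_b = V_low + 1641·LSB = 2.64419 V.

[2.64258 V, 2.64419 V)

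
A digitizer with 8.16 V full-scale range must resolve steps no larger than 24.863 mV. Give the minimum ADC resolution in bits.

9 bits

Number of steps required ≥ 8.16 V / 24.863 mV = 328.20.
Need 2^N ≥ 328.20; 2^8 = 256, 2^9 = 512.
Minimum N = 9.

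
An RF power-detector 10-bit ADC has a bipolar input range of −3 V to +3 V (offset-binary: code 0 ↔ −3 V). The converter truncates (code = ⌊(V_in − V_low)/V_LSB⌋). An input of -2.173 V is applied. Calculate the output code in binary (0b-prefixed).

code 0b10001101 (decimal 141)

LSB = 6 V / 1024 = 5.859 mV.
Input sits at 141.141 steps above V_low.
So the output code is 141.
In binary (0b-prefixed): 0b10001101.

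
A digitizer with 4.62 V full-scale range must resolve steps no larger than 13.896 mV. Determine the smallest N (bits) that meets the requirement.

Number of steps required ≥ 4.62 V / 13.896 mV = 332.47.
Need 2^N ≥ 332.47; 2^8 = 256, 2^9 = 512.
Minimum N = 9.

9 bits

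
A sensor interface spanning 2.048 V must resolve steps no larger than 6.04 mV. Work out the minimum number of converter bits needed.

Number of steps required ≥ 2.048 V / 6.04 mV = 339.07.
Need 2^N ≥ 339.07; 2^8 = 256, 2^9 = 512.
Minimum N = 9.

9 bits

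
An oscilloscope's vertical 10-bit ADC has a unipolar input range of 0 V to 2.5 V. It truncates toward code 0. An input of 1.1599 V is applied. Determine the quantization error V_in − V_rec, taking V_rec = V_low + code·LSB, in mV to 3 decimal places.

One LSB is 2.5 V / 1024 = 2.441 mV.
(V_in − V_low)/LSB = (1.1599 − 0)/0.00244141 = 475.0950 → code 475 (floor).
V_rec = 0 + 475·0.00244141 = 1.159668 V.
Error = 1.1599 − 1.159668 = 0.000232031 V = 0.232 mV.

0.232 mV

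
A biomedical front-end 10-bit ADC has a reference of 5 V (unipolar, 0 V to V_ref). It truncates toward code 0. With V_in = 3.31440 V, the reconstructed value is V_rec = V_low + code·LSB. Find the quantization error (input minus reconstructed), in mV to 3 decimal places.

LSB = 5/2^10 = 4.883 mV.
(V_in − V_low)/LSB = (3.31440 − 0)/0.00488281 = 678.7891 → code 678 (floor).
V_rec = 0 + 678·0.00488281 = 3.3105469 V.
Difference: 0.00385313 V → 3.853 mV.

3.853 mV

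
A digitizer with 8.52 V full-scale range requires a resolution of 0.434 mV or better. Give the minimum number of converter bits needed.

15 bits

Number of steps required ≥ 8.52 V / 0.434 mV = 19631.34.
Need 2^N ≥ 19631.34; 2^14 = 16384, 2^15 = 32768.
Minimum N = 15.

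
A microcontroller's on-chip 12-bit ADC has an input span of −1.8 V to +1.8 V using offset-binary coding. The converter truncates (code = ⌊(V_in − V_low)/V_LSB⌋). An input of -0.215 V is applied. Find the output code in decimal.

code 1803

Full-scale span = 3.6 V; LSB = 3.6/2^12 = 0.879 mV.
(-0.215 − (−1.8)) / 0.000878906 = 1803.378 LSBs.
So the output code is 1803.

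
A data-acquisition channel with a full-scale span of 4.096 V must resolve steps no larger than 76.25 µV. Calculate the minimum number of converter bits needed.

Number of steps required ≥ 4.096 V / 76.25 µV = 53718.03.
Need 2^N ≥ 53718.03; 2^15 = 32768, 2^16 = 65536.
Minimum N = 16.

16 bits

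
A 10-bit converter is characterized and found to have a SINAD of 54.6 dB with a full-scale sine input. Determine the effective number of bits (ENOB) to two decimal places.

8.78 bits

ENOB = (SINAD − 1.76) / 6.02 = (54.6 − 1.76)/6.02 = 8.777.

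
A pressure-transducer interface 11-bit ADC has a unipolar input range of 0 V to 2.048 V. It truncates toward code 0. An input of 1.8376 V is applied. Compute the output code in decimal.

With 2048 levels over 2.048 V, one step is 1.000 mV.
(1.8376 − 0) / 0.001 = 1837.600 LSBs.
So the output code is 1837.

code 1837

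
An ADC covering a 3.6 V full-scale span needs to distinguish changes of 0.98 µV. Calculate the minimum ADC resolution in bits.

22 bits

Number of steps required ≥ 3.6 V / 0.98 µV = 3673469.39.
Need 2^N ≥ 3673469.39; 2^21 = 2097152, 2^22 = 4194304.
Minimum N = 22.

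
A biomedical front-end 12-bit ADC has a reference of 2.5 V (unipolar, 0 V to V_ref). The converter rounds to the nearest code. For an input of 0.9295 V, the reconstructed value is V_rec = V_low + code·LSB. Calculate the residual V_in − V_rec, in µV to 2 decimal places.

-65.43 µV

LSB = 2.5/2^12 = 0.610 mV.
(0.9295 − 0)/0.000610352 = 1522.8928; round gives code 1523.
Code 1523 maps back to 0 + 1523×0.000610352 V = 0.92956543 V.
V_in − V_rec = -6.54297e-05 V = -65.43 µV.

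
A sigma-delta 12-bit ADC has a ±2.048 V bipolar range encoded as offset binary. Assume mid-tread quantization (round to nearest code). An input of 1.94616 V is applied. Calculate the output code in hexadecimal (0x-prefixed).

With 4096 levels over 4.096 V, one step is 1.000 mV.
(V_in − V_low)/LSB = (1.94616 − (−2.048)) / 0.001 = 3994.160.
Round → code 3994.
In hexadecimal (0x-prefixed): 0xF9A.

code 0xF9A (decimal 3994)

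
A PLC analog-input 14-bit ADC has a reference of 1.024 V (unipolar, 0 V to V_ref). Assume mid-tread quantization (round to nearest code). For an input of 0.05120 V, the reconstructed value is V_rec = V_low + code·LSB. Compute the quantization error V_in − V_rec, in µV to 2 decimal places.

One LSB is 1.024 V / 16384 = 62.50 µV.
Scaled input = 819.2000 LSBs, so code = 819.
Reconstructed: 0.0511875 V.
Difference: 1.25e-05 V → 12.50 µV.

12.50 µV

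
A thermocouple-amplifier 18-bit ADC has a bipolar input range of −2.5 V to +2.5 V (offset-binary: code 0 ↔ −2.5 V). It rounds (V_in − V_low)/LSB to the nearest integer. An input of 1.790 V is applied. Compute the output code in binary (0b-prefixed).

code 0b110110111010011000 (decimal 224920)

With 262144 levels over 5 V, one step is 19.07 µV.
(V_in − V_low)/LSB = (1.790 − (−2.5)) / 1.90735e-05 = 224919.552.
round(224919.552) = 224920.
In binary (0b-prefixed): 0b110110111010011000.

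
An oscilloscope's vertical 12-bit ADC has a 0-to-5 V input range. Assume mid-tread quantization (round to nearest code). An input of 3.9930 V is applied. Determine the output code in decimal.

With 4096 levels over 5 V, one step is 1.221 mV.
(V_in − V_low)/LSB = (3.9930 − 0) / 0.0012207 = 3271.066.
Round → code 3271.

code 3271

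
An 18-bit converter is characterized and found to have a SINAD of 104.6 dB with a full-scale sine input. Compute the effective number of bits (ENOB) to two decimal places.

17.08 bits

ENOB = (SINAD − 1.76) / 6.02 = (104.6 − 1.76)/6.02 = 17.083.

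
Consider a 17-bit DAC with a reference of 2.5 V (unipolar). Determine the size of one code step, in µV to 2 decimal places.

19.07 µV

Full-scale span = 2.5 V.
LSB = 2.5 / 2^17 = 2.5 / 131072 = 1.90735e-05 V = 19.07 µV.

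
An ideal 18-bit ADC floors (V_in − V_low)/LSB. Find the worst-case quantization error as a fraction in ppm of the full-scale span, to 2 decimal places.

3.81 ppm

Truncating → worst-case error = 1 LSB = V_FS/2^18, so 1e+06/262144 = 3.8147 ppm of full scale.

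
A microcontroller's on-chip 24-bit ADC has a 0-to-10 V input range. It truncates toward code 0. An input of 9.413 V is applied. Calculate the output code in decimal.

LSB = 10 V / 16777216 = 0.60 µV.
Input sits at 15792393.421 steps above V_low.
So the output code is 15792393.

code 15792393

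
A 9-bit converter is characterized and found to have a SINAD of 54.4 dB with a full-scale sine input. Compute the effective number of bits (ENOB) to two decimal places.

ENOB = (SINAD − 1.76) / 6.02 = (54.4 − 1.76)/6.02 = 8.744.

8.74 bits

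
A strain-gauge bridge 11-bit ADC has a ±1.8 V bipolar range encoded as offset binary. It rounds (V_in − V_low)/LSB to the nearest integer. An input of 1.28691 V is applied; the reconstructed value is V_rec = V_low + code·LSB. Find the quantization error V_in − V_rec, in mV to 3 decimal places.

One LSB is 3.6 V / 2048 = 1.758 mV.
Scaled input = 1756.1088 LSBs, so code = 1756.
Reconstructed: 1.2867187 V.
Error = 1.28691 − 1.2867187 = 0.00019125 V = 0.191 mV.

0.191 mV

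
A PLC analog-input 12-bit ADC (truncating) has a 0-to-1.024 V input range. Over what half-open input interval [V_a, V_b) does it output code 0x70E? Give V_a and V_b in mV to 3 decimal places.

[451.500 mV, 451.750 mV)

LSB = 1.024/2^12 = 250.00 µV.
Code 0x70E = 1806 decimal.
V_a = V_low + 1806·LSB = 0.4515 V; V_b = V_low + 1807·LSB = 0.45175 V.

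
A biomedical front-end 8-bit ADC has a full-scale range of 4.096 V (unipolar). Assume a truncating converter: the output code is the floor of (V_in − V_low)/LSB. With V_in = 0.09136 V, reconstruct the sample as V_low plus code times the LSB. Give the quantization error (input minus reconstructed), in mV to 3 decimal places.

One LSB is 4.096 V / 256 = 16.000 mV.
(V_in − V_low)/LSB = (0.09136 − 0)/0.016 = 5.7100 → code 5 (floor).
Code 5 maps back to 0 + 5×0.016 V = 0.08 V.
Difference: 0.01136 V → 11.360 mV.

11.360 mV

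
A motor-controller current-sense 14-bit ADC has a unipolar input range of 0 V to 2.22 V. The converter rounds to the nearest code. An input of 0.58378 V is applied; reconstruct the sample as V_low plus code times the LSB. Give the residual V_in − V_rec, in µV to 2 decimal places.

54.41 µV

LSB = 2.22/2^14 = 135.50 µV.
Scaled input = 4308.4016 LSBs, so code = 4308.
V_rec = 0 + 4308·0.000135498 = 0.58372559 V.
Difference: 5.44141e-05 V → 54.41 µV.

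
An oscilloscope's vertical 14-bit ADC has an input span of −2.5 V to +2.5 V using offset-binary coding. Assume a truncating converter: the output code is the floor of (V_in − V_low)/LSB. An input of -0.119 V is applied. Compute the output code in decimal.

code 7802

With 16384 levels over 5 V, one step is 305.18 µV.
(V_in − V_low)/LSB = (-0.119 − (−2.5)) / 0.000305176 = 7802.061.
So the output code is 7802.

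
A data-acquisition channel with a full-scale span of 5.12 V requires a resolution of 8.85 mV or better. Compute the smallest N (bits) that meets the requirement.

10 bits

Number of steps required ≥ 5.12 V / 8.85 mV = 578.53.
Need 2^N ≥ 578.53; 2^9 = 512, 2^10 = 1024.
Minimum N = 10.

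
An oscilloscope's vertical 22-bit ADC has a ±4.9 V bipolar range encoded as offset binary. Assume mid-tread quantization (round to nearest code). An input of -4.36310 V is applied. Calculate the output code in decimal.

Full-scale span = 9.8 V; LSB = 9.8/2^22 = 2.34 µV.
(V_in − V_low)/LSB = (-4.36310 − (−4.9)) / 2.3365e-06 = 229787.941.
round(229787.941) = 229788.

code 229788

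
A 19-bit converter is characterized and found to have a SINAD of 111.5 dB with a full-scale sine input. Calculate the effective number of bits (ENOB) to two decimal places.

ENOB = (SINAD − 1.76) / 6.02 = (111.5 − 1.76)/6.02 = 18.229.

18.23 bits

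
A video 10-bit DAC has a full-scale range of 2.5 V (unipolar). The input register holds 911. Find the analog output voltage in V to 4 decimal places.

LSB = 2.5 V / 2^10 = 2.441 mV.
V_out = 0 + 911 × 0.00244141 V = 2.22412 V.

2.2241 V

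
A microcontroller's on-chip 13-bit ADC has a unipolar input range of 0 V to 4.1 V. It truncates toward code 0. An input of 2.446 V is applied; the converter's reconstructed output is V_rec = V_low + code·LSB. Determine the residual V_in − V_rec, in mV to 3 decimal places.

0.114 mV

Step size: 4.1 V ÷ 2^13 = 0.500 mV.
Scaled input = 4887.2273 LSBs, so code = 4887.
V_rec = 0 + 4887·0.000500488 = 2.4458862 V.
V_in − V_rec = 0.00011377 V = 0.114 mV.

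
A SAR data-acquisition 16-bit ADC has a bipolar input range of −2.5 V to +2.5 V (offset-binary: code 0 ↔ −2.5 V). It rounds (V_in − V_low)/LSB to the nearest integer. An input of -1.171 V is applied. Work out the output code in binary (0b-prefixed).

code 0b100010000001011 (decimal 17419)

With 65536 levels over 5 V, one step is 76.29 µV.
Input sits at 17419.469 steps above V_low.
So the output code is 17419.
In binary (0b-prefixed): 0b100010000001011.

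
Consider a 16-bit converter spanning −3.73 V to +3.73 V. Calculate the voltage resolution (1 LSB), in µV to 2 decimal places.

Full-scale span = 7.46 V.
LSB = 7.46 / 2^16 = 7.46 / 65536 = 0.000113831 V = 113.83 µV.

113.83 µV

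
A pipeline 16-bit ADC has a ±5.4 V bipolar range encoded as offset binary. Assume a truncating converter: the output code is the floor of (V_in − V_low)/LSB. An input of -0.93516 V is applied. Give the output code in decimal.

Full-scale span = 10.8 V; LSB = 10.8/2^16 = 164.79 µV.
(-0.93516 − (−5.4)) / 0.000164795 = 27093.311 LSBs.
So the output code is 27093.

code 27093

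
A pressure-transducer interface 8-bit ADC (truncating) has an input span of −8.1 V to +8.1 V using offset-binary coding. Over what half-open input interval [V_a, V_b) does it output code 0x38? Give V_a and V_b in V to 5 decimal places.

[-4.55625 V, -4.49297 V)

LSB = 16.2/2^8 = 63.281 mV.
Code 0x38 = 56 decimal.
V_a = V_low + 56·LSB = -4.55625 V; V_b = V_low + 57·LSB = -4.49297 V.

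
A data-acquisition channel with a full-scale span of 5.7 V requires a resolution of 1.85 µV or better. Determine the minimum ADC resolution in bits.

22 bits

Number of steps required ≥ 5.7 V / 1.85 µV = 3081081.08.
Need 2^N ≥ 3081081.08; 2^21 = 2097152, 2^22 = 4194304.
Minimum N = 22.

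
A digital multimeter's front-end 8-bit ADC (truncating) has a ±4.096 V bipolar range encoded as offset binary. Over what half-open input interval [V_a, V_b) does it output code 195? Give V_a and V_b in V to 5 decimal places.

LSB = 8.192/2^8 = 32.000 mV.
V_a = V_low + 195·LSB = 2.144 V; V_b = V_low + 196·LSB = 2.176 V.

[2.14400 V, 2.17600 V)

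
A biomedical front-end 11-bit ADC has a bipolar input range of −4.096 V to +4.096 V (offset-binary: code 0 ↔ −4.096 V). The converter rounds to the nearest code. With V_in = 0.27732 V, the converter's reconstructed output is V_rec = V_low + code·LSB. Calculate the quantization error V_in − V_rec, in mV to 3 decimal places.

One LSB is 8.192 V / 2048 = 4.000 mV.
(0.27732 − (−4.096))/0.004 = 1093.3300; round gives code 1093.
Reconstructed: 0.276 V.
Difference: 0.00132 V → 1.320 mV.

1.320 mV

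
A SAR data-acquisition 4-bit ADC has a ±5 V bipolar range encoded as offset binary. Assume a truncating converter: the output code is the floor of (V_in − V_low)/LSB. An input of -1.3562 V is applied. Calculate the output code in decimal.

LSB = 10 V / 16 = 0.6250 V.
(-1.3562 − (−5)) / 0.625 = 5.830 LSBs.
⌊·⌋(5.830) = 5.

code 5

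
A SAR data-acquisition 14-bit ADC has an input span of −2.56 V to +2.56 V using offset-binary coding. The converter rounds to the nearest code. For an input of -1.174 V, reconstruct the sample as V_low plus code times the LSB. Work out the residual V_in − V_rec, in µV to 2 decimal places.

62.50 µV

Step size: 5.12 V ÷ 2^14 = 312.50 µV.
Scaled input = 4435.2000 LSBs, so code = 4435.
Code 4435 maps back to (−2.56) + 4435×0.0003125 V = -1.1740625 V.
Difference: 6.25e-05 V → 62.50 µV.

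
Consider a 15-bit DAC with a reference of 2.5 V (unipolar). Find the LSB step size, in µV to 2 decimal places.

76.29 µV

Full-scale span = 2.5 V.
LSB = 2.5 / 2^15 = 2.5 / 32768 = 7.62939e-05 V = 76.29 µV.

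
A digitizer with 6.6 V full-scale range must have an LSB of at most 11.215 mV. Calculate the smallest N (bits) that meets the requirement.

10 bits

Number of steps required ≥ 6.6 V / 11.215 mV = 588.50.
Need 2^N ≥ 588.50; 2^9 = 512, 2^10 = 1024.
Minimum N = 10.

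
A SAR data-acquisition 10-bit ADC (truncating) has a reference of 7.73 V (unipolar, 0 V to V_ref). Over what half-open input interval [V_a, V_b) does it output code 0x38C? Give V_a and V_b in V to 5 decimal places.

[6.85434 V, 6.86188 V)

LSB = 7.73/2^10 = 7.549 mV.
Code 0x38C = 908 decimal.
V_a = V_low + 908·LSB = 6.85434 V; V_b = V_low + 909·LSB = 6.86188 V.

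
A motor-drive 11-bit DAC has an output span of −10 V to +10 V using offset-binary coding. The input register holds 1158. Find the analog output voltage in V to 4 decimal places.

LSB = 20 V / 2^11 = 9.766 mV.
V_out = (−10) + 1158 × 0.00976562 V = 1.30859 V.

1.3086 V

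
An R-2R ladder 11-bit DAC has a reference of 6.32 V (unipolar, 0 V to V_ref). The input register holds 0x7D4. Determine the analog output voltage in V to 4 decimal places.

LSB = 6.32 V / 2^11 = 3.086 mV.
Code 0x7D4 = 2004 decimal.
V_out = 0 + 2004 × 0.00308594 V = 6.18422 V.

6.1842 V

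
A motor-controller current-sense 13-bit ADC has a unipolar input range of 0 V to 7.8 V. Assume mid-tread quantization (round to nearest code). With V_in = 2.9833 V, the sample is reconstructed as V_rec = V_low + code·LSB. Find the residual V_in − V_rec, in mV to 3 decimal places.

0.219 mV

LSB = 7.8/2^13 = 0.952 mV.
Scaled input = 3133.2299 LSBs, so code = 3133.
Reconstructed: 2.9830811 V.
Error = 2.9833 − 2.9830811 = 0.000218945 V = 0.219 mV.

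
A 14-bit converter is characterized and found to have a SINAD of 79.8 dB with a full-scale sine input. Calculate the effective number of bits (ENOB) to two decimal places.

ENOB = (SINAD − 1.76) / 6.02 = (79.8 − 1.76)/6.02 = 12.963.

12.96 bits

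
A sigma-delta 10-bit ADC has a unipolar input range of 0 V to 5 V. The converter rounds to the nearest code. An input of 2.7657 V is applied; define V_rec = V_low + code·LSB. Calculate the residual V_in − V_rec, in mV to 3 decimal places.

One LSB is 5 V / 1024 = 4.883 mV.
Scaled input = 566.4154 LSBs, so code = 566.
V_rec = 0 + 566·0.00488281 = 2.7636719 V.
Error = 2.7657 − 2.7636719 = 0.00202812 V = 2.028 mV.

2.028 mV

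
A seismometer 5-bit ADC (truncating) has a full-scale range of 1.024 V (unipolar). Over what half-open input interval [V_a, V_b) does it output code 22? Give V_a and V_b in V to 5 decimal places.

[0.70400 V, 0.73600 V)

LSB = 1.024/2^5 = 32.000 mV.
V_a = V_low + 22·LSB = 0.704 V; V_b = V_low + 23·LSB = 0.736 V.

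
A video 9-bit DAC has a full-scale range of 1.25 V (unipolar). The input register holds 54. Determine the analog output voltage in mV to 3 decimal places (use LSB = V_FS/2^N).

LSB = 1.25 V / 2^9 = 2.441 mV.
V_out = 0 + 54 × 0.00244141 V = 0.131836 V.
= 131.836 mV.

131.836 mV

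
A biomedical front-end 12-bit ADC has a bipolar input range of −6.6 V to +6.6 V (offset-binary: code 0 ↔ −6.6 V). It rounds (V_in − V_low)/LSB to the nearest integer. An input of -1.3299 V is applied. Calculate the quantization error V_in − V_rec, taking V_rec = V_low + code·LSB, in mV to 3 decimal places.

Step size: 13.2 V ÷ 2^12 = 3.223 mV.
(V_in − V_low)/LSB = (-1.3299 − (−6.6))/0.00322266 = 1635.3280 → code 1635 (round).
Code 1635 maps back to (−6.6) + 1635×0.00322266 V = -1.330957 V.
Difference: 0.00105703 V → 1.057 mV.

1.057 mV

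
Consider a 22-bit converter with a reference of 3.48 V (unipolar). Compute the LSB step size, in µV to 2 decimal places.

0.83 µV

Full-scale span = 3.48 V.
LSB = 3.48 / 2^22 = 3.48 / 4194304 = 8.29697e-07 V = 0.83 µV.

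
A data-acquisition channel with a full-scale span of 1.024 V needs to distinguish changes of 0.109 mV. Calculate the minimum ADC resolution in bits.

Number of steps required ≥ 1.024 V / 0.109 mV = 9394.50.
Need 2^N ≥ 9394.50; 2^13 = 8192, 2^14 = 16384.
Minimum N = 14.

14 bits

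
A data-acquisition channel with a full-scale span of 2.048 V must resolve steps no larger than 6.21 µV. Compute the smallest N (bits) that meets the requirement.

Number of steps required ≥ 2.048 V / 6.21 µV = 329790.66.
Need 2^N ≥ 329790.66; 2^18 = 262144, 2^19 = 524288.
Minimum N = 19.

19 bits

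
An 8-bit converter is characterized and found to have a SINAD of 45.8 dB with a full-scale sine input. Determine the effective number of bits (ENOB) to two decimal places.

7.32 bits

ENOB = (SINAD − 1.76) / 6.02 = (45.8 − 1.76)/6.02 = 7.316.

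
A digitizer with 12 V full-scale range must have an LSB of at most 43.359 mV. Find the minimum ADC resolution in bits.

9 bits

Number of steps required ≥ 12 V / 43.359 mV = 276.76.
Need 2^N ≥ 276.76; 2^8 = 256, 2^9 = 512.
Minimum N = 9.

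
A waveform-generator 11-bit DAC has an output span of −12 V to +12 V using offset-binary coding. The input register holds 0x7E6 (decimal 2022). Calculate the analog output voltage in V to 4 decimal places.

11.6953 V

LSB = 24 V / 2^11 = 11.719 mV.
Code 0x7E6 = 2022 decimal.
V_out = (−12) + 2022 × 0.0117188 V = 11.6953 V.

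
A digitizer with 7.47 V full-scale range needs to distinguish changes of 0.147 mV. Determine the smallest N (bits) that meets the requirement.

Number of steps required ≥ 7.47 V / 0.147 mV = 50816.33.
Need 2^N ≥ 50816.33; 2^15 = 32768, 2^16 = 65536.
Minimum N = 16.

16 bits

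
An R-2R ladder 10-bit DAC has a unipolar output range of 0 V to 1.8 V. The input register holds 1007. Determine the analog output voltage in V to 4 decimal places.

1.7701 V

LSB = 1.8 V / 2^10 = 1.758 mV.
V_out = 0 + 1007 × 0.00175781 V = 1.77012 V.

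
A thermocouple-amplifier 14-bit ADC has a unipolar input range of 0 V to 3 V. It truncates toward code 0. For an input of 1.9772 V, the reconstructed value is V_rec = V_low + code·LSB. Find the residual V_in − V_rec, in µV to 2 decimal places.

LSB = 3/2^14 = 183.11 µV.
(1.9772 − 0)/0.000183105 = 10798.1483; ⌊·⌋ gives code 10798.
Reconstructed: 1.9771729 V.
V_in − V_rec = 2.71484e-05 V = 27.15 µV.

27.15 µV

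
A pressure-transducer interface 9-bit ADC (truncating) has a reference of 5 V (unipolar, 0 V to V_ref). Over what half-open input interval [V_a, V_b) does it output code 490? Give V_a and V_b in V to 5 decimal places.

LSB = 5/2^9 = 9.766 mV.
V_a = V_low + 490·LSB = 4.78516 V; V_b = V_low + 491·LSB = 4.79492 V.

[4.78516 V, 4.79492 V)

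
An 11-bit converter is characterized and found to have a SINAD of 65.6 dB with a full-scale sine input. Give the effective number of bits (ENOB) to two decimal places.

10.60 bits

ENOB = (SINAD − 1.76) / 6.02 = (65.6 − 1.76)/6.02 = 10.605.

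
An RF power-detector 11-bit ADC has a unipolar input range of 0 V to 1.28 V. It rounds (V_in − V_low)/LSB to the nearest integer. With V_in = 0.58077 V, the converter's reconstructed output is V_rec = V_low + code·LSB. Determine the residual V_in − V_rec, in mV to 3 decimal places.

0.145 mV

One LSB is 1.28 V / 2048 = 0.625 mV.
(V_in − V_low)/LSB = (0.58077 − 0)/0.000625 = 929.2320 → code 929 (round).
Code 929 maps back to 0 + 929×0.000625 V = 0.580625 V.
Error = 0.58077 − 0.580625 = 0.000145 V = 0.145 mV.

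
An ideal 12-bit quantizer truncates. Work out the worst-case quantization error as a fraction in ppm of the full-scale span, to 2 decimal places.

Truncating → worst-case error = 1 LSB = V_FS/2^12, so 1e+06/4096 = 244.141 ppm of full scale.

244.14 ppm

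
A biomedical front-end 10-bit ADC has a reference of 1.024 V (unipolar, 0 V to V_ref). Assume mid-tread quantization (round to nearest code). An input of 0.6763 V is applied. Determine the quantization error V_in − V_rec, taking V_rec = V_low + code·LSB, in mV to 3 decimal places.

Step size: 1.024 V ÷ 2^10 = 1.000 mV.
(0.6763 − 0)/0.001 = 676.3000; round gives code 676.
Reconstructed: 0.676 V.
Error = 0.6763 − 0.676 = 0.0003 V = 0.300 mV.

0.300 mV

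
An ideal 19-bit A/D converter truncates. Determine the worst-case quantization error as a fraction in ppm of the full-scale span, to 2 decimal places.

Truncating → worst-case error = 1 LSB = V_FS/2^19, so 1e+06/524288 = 1.90735 ppm of full scale.

1.91 ppm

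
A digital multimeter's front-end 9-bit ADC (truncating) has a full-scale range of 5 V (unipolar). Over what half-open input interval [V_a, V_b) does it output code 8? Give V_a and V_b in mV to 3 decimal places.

[78.125 mV, 87.891 mV)

LSB = 5/2^9 = 9.766 mV.
V_a = V_low + 8·LSB = 0.078125 V; V_b = V_low + 9·LSB = 0.0878906 V.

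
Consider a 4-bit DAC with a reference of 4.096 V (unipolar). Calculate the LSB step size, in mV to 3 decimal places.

256.000 mV

Full-scale span = 4.096 V.
LSB = 4.096 / 2^4 = 4.096 / 16 = 0.256 V = 256.000 mV.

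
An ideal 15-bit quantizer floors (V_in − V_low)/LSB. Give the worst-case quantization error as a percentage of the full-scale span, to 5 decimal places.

0.00305 %

Truncating → worst-case error = 1 LSB = V_FS/2^15, so 100/32768 = 0.00305176 % of full scale.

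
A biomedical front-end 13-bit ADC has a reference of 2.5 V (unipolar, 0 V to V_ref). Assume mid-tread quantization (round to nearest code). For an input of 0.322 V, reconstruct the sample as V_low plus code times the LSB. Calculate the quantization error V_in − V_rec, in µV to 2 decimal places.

39.55 µV

LSB = 2.5/2^13 = 305.18 µV.
(V_in − V_low)/LSB = (0.322 − 0)/0.000305176 = 1055.1296 → code 1055 (round).
Code 1055 maps back to 0 + 1055×0.000305176 V = 0.32196045 V.
Difference: 3.95508e-05 V → 39.55 µV.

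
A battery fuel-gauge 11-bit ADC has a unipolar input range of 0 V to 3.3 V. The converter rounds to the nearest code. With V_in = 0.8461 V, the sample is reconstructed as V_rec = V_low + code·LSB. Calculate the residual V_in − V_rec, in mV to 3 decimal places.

0.153 mV

One LSB is 3.3 V / 2048 = 1.611 mV.
Scaled input = 525.0948 LSBs, so code = 525.
Reconstructed: 0.84594727 V.
Error = 0.8461 − 0.84594727 = 0.000152734 V = 0.153 mV.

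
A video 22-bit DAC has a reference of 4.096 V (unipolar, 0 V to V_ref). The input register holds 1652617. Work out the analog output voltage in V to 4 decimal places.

LSB = 4.096 V / 2^22 = 0.98 µV.
V_out = 0 + 1652617 × 9.76563e-07 V = 1.61388 V.

1.6139 V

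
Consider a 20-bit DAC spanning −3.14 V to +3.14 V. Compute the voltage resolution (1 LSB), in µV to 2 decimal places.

Full-scale span = 6.28 V.
LSB = 6.28 / 2^20 = 6.28 / 1048576 = 5.98907e-06 V = 5.99 µV.

5.99 µV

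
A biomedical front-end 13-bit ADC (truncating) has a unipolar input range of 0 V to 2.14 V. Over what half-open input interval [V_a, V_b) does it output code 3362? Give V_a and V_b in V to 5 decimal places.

LSB = 2.14/2^13 = 261.23 µV.
V_a = V_low + 3362·LSB = 0.878257 V; V_b = V_low + 3363·LSB = 0.878518 V.

[0.87826 V, 0.87852 V)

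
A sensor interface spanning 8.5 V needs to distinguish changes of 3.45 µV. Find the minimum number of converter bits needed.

Number of steps required ≥ 8.5 V / 3.45 µV = 2463768.12.
Need 2^N ≥ 2463768.12; 2^21 = 2097152, 2^22 = 4194304.
Minimum N = 22.

22 bits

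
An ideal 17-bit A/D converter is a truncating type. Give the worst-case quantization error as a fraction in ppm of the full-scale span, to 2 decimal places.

7.63 ppm

Truncating → worst-case error = 1 LSB = V_FS/2^17, so 1e+06/131072 = 7.62939 ppm of full scale.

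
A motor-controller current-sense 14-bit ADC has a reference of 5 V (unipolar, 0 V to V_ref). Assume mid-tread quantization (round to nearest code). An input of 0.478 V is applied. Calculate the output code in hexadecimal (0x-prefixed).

With 16384 levels over 5 V, one step is 305.18 µV.
(V_in − V_low)/LSB = (0.478 − 0) / 0.000305176 = 1566.310.
Round → code 1566.
In hexadecimal (0x-prefixed): 0x61E.

code 0x61E (decimal 1566)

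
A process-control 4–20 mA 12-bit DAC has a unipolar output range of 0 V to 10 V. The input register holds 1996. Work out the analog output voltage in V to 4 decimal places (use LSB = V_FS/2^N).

4.8730 V

LSB = 10 V / 2^12 = 2.441 mV.
V_out = 0 + 1996 × 0.00244141 V = 4.87305 V.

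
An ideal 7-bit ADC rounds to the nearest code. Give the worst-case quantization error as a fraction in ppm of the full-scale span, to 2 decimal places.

3906.25 ppm

Rounding → worst-case error = ½ LSB = V_FS/2^8, so 1e+06/256 = 3906.25 ppm of full scale.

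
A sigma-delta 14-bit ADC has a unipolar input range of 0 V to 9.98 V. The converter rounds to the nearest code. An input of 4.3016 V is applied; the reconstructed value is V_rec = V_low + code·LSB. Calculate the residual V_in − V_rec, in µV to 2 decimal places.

One LSB is 9.98 V / 16384 = 0.609 mV.
(V_in − V_low)/LSB = (4.3016 − 0)/0.000609131 = 7061.8652 → code 7062 (round).
Code 7062 maps back to 0 + 7062×0.000609131 V = 4.3016821 V.
Error = 4.3016 − 4.3016821 = -8.21289e-05 V = -82.13 µV.

-82.13 µV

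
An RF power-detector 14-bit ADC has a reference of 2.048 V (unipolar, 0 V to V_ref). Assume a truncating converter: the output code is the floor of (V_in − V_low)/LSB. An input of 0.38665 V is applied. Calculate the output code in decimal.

code 3093

With 16384 levels over 2.048 V, one step is 125.00 µV.
Input sits at 3093.200 steps above V_low.
So the output code is 3093.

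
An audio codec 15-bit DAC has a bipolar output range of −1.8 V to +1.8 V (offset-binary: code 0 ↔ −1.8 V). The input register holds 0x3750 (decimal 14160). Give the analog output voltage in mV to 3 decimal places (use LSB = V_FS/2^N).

-244.336 mV

LSB = 3.6 V / 2^15 = 109.86 µV.
Code 0x3750 = 14160 decimal.
V_out = (−1.8) + 14160 × 0.000109863 V = -0.244336 V.
= -244.336 mV.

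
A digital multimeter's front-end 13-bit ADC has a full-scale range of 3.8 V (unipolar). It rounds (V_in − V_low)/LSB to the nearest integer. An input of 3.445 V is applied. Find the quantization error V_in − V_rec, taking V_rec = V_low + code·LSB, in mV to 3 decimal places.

-0.142 mV

One LSB is 3.8 V / 8192 = 463.87 µV.
(3.445 − 0)/0.000463867 = 7426.6947; round gives code 7427.
Code 7427 maps back to 0 + 7427×0.000463867 V = 3.4451416 V.
Error = 3.445 − 3.4451416 = -0.000141602 V = -0.142 mV.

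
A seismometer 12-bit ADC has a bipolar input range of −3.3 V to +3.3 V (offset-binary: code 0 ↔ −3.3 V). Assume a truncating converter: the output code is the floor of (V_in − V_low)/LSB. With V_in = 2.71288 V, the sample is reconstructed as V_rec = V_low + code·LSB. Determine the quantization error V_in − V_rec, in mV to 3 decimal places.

1.015 mV

One LSB is 6.6 V / 4096 = 1.611 mV.
(2.71288 − (−3.3))/0.00161133 = 3731.6298; ⌊·⌋ gives code 3731.
Reconstructed: 2.7118652 V.
V_in − V_rec = 0.00101477 V = 1.015 mV.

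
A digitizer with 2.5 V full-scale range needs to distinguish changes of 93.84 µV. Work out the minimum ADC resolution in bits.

Number of steps required ≥ 2.5 V / 93.84 µV = 26641.09.
Need 2^N ≥ 26641.09; 2^14 = 16384, 2^15 = 32768.
Minimum N = 15.

15 bits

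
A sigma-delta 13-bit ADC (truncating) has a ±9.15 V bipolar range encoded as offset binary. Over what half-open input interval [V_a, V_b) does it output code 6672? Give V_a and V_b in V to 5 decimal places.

[5.75449 V, 5.75673 V)

LSB = 18.3/2^13 = 2.234 mV.
V_a = V_low + 6672·LSB = 5.75449 V; V_b = V_low + 6673·LSB = 5.75673 V.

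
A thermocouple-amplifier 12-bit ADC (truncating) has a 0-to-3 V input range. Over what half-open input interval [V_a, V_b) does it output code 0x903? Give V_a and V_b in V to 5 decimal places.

[1.68970 V, 1.69043 V)

LSB = 3/2^12 = 0.732 mV.
Code 0x903 = 2307 decimal.
V_a = V_low + 2307·LSB = 1.6897 V; V_b = V_low + 2308·LSB = 1.69043 V.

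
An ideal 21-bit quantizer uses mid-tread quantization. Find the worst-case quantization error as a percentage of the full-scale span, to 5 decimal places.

0.00002 %

Rounding → worst-case error = ½ LSB = V_FS/2^22, so 100/4194304 = 2.38419e-05 % of full scale.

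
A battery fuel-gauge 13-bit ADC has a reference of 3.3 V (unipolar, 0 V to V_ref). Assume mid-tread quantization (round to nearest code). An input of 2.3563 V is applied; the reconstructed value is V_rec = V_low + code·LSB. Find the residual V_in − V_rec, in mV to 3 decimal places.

0.135 mV

LSB = 3.3/2^13 = 402.83 µV.
Scaled input = 5849.3362 LSBs, so code = 5849.
Reconstructed: 2.3561646 V.
Difference: 0.000135449 V → 0.135 mV.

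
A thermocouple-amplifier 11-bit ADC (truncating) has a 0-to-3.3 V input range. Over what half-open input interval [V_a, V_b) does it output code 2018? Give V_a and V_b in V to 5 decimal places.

LSB = 3.3/2^11 = 1.611 mV.
V_a = V_low + 2018·LSB = 3.25166 V; V_b = V_low + 2019·LSB = 3.25327 V.

[3.25166 V, 3.25327 V)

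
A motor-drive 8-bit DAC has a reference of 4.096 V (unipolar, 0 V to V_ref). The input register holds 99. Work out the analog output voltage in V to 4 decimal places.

1.5840 V

LSB = 4.096 V / 2^8 = 16.000 mV.
V_out = 0 + 99 × 0.016 V = 1.584 V.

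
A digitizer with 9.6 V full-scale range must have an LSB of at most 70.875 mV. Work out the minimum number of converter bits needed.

Number of steps required ≥ 9.6 V / 70.875 mV = 135.45.
Need 2^N ≥ 135.45; 2^7 = 128, 2^8 = 256.
Minimum N = 8.

8 bits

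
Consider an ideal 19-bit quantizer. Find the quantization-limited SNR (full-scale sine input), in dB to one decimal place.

116.1 dB

SNR ≈ 6.02·N + 1.76 dB = 6.02·19 + 1.76 = 116.14 dB.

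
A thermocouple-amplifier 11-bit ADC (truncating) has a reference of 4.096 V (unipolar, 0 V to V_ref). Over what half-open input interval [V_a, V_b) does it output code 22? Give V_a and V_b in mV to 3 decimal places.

LSB = 4.096/2^11 = 2.000 mV.
V_a = V_low + 22·LSB = 0.044 V; V_b = V_low + 23·LSB = 0.046 V.

[44.000 mV, 46.000 mV)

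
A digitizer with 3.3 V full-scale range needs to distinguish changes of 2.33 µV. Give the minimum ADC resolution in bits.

21 bits

Number of steps required ≥ 3.3 V / 2.33 µV = 1416309.01.
Need 2^N ≥ 1416309.01; 2^20 = 1048576, 2^21 = 2097152.
Minimum N = 21.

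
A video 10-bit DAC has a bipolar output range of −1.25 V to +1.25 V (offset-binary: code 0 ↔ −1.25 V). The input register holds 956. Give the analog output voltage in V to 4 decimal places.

1.0840 V

LSB = 2.5 V / 2^10 = 2.441 mV.
V_out = (−1.25) + 956 × 0.00244141 V = 1.08398 V.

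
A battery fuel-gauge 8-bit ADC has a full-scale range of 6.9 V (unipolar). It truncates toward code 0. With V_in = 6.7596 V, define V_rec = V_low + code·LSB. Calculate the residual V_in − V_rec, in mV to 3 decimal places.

Step size: 6.9 V ÷ 2^8 = 26.953 mV.
(V_in − V_low)/LSB = (6.7596 − 0)/0.0269531 = 250.7910 → code 250 (floor).
V_rec = 0 + 250·0.0269531 = 6.7382812 V.
V_in − V_rec = 0.0213188 V = 21.319 mV.

21.319 mV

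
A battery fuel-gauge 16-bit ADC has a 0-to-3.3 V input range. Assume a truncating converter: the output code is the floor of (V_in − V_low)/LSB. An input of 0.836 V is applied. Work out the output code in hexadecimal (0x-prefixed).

code 0x40DA (decimal 16602)

With 65536 levels over 3.3 V, one step is 50.35 µV.
(0.836 − 0) / 5.0354e-05 = 16602.453 LSBs.
So the output code is 16602.
In hexadecimal (0x-prefixed): 0x40DA.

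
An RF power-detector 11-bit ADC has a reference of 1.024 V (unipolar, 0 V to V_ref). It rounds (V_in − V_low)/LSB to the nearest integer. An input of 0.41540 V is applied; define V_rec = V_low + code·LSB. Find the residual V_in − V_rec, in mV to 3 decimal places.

LSB = 1.024/2^11 = 0.500 mV.
Scaled input = 830.8000 LSBs, so code = 831.
V_rec = 0 + 831·0.0005 = 0.4155 V.
Error = 0.41540 − 0.4155 = -0.0001 V = -0.100 mV.

-0.100 mV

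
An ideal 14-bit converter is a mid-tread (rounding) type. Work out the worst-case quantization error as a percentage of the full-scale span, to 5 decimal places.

0.00305 %

Rounding → worst-case error = ½ LSB = V_FS/2^15, so 100/32768 = 0.00305176 % of full scale.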